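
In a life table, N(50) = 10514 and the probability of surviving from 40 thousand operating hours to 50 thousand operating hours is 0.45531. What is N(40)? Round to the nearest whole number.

N(40) = N(50) / p = 10514 / 0.45531 = 23092.

23092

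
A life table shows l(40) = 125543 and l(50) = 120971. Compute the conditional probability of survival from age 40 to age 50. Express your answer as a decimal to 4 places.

0.9636

The conditional survival probability is l(50)/l(40) = 120971/125543 = 0.963582.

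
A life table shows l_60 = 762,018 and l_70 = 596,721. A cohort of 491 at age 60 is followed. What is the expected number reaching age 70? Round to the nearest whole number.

The relevant probability is 596,721/762,018 = 0.783080.
Expected number = 491 × 0.783080 = 384.

384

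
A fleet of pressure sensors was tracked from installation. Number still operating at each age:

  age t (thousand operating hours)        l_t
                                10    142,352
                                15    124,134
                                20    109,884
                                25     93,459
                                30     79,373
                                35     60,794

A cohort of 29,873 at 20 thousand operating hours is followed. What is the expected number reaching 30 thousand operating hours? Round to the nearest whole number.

21578

The relevant probability is 79,373/109,884 = 0.722334.
Expected number = 29,873 × 0.722334 = 21578.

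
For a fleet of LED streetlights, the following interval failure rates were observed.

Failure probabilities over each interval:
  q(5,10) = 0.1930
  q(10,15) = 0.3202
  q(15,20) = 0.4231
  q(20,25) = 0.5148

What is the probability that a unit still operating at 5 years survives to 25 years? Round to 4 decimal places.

0.1536

Survival from 5 to 25 is the product of surviving each interval: (1 − 0.1930) × (1 − 0.3202) × (1 − 0.4231) × (1 − 0.5148).
= 0.8070 × 0.6798 × 0.5769 × 0.4852 = 0.153559.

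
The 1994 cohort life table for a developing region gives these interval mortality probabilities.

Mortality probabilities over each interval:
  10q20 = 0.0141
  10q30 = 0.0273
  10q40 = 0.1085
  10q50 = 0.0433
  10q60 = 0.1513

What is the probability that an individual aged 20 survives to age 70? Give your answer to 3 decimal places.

50p20 = (1 − 0.0141) × (1 − 0.0273) × (1 − 0.1085) × (1 − 0.0433) × (1 − 0.1513).
= 0.9859 × 0.9727 × 0.8915 × 0.9567 × 0.8487 = 0.694166.

0.694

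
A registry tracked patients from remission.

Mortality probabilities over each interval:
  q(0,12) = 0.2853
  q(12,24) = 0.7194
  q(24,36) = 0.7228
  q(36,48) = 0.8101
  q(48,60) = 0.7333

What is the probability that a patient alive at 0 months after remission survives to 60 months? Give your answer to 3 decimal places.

Chaining the interval survival probabilities: (1 − 0.2853) × (1 − 0.7194) × (1 − 0.7228) × (1 − 0.8101) × (1 − 0.7333).
= 0.7147 × 0.2806 × 0.2772 × 0.1899 × 0.2667 = 0.002815.

0.003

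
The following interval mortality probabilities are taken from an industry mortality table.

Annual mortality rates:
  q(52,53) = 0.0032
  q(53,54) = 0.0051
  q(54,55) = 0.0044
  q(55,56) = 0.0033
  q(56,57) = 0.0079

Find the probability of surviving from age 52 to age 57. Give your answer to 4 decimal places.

0.9763

The overall survival probability is (1 − 0.0032) × (1 − 0.0051) × (1 − 0.0044) × (1 − 0.0033) × (1 − 0.0079).
= 0.9968 × 0.9949 × 0.9956 × 0.9967 × 0.9921 = 0.976320.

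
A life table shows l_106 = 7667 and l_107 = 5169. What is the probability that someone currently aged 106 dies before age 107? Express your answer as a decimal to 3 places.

P(die before 107 | alive at 106) = 1 − l_107/l_106 = 1 − 5169/7667 = (2498)/7667 = 0.325812.

0.326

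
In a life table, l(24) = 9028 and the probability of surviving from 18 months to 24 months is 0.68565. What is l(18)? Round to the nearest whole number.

13167

l(18) = l(24) / p = 9028 / 0.68565 = 13167.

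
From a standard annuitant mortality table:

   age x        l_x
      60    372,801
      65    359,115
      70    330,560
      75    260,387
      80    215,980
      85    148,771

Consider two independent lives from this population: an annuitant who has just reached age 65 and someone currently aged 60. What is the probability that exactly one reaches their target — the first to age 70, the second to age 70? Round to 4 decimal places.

p₁ = l_70/l_65 = 330,560/359,115 = 0.920485; p₂ = l_70/l_60 = 330,560/372,801 = 0.886693.
P(exactly one) = p₁(1−p₂) + (1−p₁)p₂ = 0.104297 + 0.070505 = 0.174803.

0.1748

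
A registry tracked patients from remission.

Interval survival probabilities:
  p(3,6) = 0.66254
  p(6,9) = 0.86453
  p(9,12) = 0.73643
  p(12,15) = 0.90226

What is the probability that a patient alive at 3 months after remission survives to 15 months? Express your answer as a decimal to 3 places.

Survival from 3 to 15 is the product of surviving each interval: 0.66254 × 0.86453 × 0.73643 × 0.90226.
= 0.380588.

0.381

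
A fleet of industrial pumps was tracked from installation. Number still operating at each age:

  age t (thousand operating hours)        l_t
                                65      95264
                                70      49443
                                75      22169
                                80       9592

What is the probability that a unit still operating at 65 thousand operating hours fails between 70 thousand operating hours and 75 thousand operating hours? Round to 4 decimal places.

0.2863

This is the probability of reaching 70 but not 75, conditional on being operational at 65: (l_70 − l_75) / l_65.
= (49443 − 22169) / 95264 = 27274 / 95264 = 0.286299.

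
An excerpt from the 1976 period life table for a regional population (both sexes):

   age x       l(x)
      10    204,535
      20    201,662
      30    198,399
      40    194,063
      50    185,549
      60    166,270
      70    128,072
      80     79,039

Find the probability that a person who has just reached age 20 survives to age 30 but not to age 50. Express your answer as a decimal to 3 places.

This is the probability of reaching 30 but not 50, conditional on being alive at 20: (l(30) − l(50)) / l(20).
= (198,399 − 185,549) / 201,662 = 12,850 / 201,662 = 0.063720.

0.064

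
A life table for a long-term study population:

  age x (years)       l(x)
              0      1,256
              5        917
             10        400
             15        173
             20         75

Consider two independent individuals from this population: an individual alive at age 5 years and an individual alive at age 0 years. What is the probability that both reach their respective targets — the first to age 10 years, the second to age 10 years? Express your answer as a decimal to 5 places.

p₁ = l(10)/l(5) = 400/917 = 0.436205; p₂ = l(10)/l(0) = 400/1,256 = 0.318471.
P(both) = p₁ × p₂ = 0.436205 × 0.318471 = 0.138919.

0.13892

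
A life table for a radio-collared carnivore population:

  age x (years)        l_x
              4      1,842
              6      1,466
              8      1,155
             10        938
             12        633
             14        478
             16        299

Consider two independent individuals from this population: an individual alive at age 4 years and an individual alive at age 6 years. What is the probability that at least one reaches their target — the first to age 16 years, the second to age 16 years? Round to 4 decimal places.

0.3332

p₁ = l_16/l_4 = 299/1,842 = 0.162324; p₂ = l_16/l_6 = 299/1,466 = 0.203956.
P(at least one) = 1 − (1−p₁)(1−p₂) = 1 − 0.837676 × 0.796044 = 0.333173.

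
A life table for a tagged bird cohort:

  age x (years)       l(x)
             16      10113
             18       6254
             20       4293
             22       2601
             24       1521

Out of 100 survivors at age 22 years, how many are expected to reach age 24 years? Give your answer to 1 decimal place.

The relevant probability is 1521/2601 = 0.584775.
Expected number = 100 × 0.584775 = 58.5.

58.5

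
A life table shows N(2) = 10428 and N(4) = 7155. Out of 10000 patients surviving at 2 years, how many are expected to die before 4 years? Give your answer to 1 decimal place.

3138.7

The relevant probability is 1 − 7155/10428 = 0.313867.
Expected number = 10000 × 0.313867 = 3138.7.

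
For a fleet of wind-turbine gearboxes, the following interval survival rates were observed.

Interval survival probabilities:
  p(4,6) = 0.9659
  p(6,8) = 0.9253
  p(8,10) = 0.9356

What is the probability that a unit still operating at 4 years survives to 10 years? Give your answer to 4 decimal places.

0.8362

The overall survival probability is 0.9659 × 0.9253 × 0.9356.
= 0.836190.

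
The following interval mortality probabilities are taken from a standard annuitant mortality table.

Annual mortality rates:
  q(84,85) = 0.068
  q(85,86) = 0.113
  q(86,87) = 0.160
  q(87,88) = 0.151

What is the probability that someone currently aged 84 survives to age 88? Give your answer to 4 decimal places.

0.5896

Survival from 84 to 88 is the product of surviving each interval: (1 − 0.068) × (1 − 0.113) × (1 − 0.160) × (1 − 0.151).
= 0.932 × 0.887 × 0.840 × 0.849 = 0.589558.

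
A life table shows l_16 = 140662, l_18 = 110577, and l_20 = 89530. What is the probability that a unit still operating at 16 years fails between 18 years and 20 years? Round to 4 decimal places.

0.1496

This is the probability of reaching 18 but not 20, conditional on being operational at 16: (l_18 − l_20) / l_16.
= (110577 − 89530) / 140662 = 21047 / 140662 = 0.149628.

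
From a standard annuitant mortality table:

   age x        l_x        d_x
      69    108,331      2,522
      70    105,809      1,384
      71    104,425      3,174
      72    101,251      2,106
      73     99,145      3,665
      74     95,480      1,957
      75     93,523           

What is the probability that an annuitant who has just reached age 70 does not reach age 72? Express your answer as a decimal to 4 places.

0.0431

P(die before 72 | alive at 70) = 1 − l_72/l_70 = 1 − 101,251/105,809 = (4,558)/105,809 = 0.043078.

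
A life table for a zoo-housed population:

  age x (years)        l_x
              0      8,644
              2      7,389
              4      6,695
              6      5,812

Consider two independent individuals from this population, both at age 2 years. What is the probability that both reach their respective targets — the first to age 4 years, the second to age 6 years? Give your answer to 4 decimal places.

p₁ = l_4/l_2 = 6,695/7,389 = 0.906077; p₂ = l_6/l_2 = 5,812/7,389 = 0.786575.
P(both) = p₁ × p₂ = 0.906077 × 0.786575 = 0.712698.

0.7127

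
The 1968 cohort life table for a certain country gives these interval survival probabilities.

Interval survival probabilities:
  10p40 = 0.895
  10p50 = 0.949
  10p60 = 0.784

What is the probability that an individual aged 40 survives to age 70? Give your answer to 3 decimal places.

0.666

The overall survival probability is 0.895 × 0.949 × 0.784.
= 0.665894.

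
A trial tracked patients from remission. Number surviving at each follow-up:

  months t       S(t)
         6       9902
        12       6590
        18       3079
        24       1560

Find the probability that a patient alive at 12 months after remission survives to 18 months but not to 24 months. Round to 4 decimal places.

0.2305

This is the probability of reaching 18 but not 24, conditional on being alive at 12: (S(18) − S(24)) / S(12).
= (3079 − 1560) / 6590 = 1519 / 6590 = 0.230501.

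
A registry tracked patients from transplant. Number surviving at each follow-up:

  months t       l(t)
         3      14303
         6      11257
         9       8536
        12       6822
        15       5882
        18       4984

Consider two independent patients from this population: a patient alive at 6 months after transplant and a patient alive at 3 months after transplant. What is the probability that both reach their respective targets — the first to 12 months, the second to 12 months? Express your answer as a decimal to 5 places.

p₁ = l(12)/l(6) = 6822/11257 = 0.606023; p₂ = l(12)/l(3) = 6822/14303 = 0.476963.
P(both) = p₁ × p₂ = 0.606023 × 0.476963 = 0.289051.

0.28905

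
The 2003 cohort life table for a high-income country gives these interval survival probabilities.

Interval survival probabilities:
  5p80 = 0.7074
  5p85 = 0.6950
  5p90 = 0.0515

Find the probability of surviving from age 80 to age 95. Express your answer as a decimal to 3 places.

0.025

15p80 = 0.7074 × 0.6950 × 0.0515.
= 0.025320.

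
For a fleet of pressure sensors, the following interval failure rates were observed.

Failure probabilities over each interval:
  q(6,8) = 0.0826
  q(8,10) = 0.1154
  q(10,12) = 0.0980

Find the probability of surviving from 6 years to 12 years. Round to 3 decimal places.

0.732

P(survive 6→12) = (1 − 0.0826) × (1 − 0.1154) × (1 − 0.0980).
= 0.9174 × 0.8846 × 0.9020 = 0.732002.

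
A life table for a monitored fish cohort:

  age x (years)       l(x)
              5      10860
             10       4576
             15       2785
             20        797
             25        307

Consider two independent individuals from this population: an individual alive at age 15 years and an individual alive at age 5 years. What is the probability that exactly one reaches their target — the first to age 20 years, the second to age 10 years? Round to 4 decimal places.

p₁ = l(20)/l(15) = 797/2785 = 0.286176; p₂ = l(10)/l(5) = 4576/10860 = 0.421363.
P(exactly one) = p₁(1−p₂) + (1−p₁)p₂ = 0.165592 + 0.300779 = 0.466371.

0.4664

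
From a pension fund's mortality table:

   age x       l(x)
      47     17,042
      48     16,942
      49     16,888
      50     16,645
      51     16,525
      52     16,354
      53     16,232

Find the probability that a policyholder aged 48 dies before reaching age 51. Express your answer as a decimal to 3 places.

P(die before 51 | alive at 48) = 1 − l(51)/l(48) = 1 − 16,525/16,942 = (417)/16,942 = 0.024613.

0.025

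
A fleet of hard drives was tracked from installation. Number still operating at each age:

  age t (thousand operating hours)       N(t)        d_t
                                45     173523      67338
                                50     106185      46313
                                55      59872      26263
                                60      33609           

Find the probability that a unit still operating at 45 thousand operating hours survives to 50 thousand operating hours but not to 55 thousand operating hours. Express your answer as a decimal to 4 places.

0.2669

This is the probability of reaching 50 but not 55, conditional on being operational at 45: (N(50) − N(55)) / N(45).
= (106185 − 59872) / 173523 = 46313 / 173523 = 0.266898.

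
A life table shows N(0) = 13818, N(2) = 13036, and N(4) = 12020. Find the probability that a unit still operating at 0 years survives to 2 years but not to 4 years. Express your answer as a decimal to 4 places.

This is the probability of reaching 2 but not 4, conditional on being operational at 0: (N(2) − N(4)) / N(0).
= (13036 − 12020) / 13818 = 1016 / 13818 = 0.073527.

0.0735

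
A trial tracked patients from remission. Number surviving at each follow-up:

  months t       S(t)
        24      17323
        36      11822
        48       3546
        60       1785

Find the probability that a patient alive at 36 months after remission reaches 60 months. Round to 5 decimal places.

0.15099

The conditional survival probability is S(60)/S(36) = 1785/11822 = 0.150990.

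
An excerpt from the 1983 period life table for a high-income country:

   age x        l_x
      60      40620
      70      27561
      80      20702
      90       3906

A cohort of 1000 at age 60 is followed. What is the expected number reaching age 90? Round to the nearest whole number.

The relevant probability is 3906/40620 = 0.096160.
Expected number = 1000 × 0.096160 = 96.

96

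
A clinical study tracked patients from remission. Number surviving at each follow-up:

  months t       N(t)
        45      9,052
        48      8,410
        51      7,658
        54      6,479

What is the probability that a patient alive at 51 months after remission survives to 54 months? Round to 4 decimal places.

The conditional survival probability is N(54)/N(51) = 6,479/7,658 = 0.846043.

0.8460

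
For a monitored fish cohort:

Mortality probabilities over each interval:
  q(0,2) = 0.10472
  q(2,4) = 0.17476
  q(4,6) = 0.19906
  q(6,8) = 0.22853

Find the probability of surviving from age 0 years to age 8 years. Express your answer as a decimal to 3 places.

P(survive 0→8) = (1 − 0.10472) × (1 − 0.17476) × (1 − 0.19906) × (1 − 0.22853).
= 0.89528 × 0.82524 × 0.80094 × 0.77147 = 0.456518.

0.457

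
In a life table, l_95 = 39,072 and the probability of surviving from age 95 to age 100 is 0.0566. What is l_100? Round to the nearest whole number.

l_100 = l_95 × p = 39,072 × 0.0566 = 2211.

2211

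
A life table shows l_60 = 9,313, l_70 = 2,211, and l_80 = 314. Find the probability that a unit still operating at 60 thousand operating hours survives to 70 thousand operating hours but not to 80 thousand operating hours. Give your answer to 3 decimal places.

0.204

This is the probability of reaching 70 but not 80, conditional on being operational at 60: (l_70 − l_80) / l_60.
= (2,211 − 314) / 9,313 = 1,897 / 9,313 = 0.203694.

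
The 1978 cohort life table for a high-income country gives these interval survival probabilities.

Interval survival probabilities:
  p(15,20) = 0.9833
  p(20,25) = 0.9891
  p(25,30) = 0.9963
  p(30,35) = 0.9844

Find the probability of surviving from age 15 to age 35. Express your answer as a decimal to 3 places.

0.954

Chaining the interval survival probabilities: 0.9833 × 0.9891 × 0.9963 × 0.9844.
= 0.953867.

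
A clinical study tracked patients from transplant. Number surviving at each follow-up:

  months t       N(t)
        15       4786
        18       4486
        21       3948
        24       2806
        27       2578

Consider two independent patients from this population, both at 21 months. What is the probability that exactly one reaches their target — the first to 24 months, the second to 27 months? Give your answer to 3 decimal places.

0.436

p₁ = N(24)/N(21) = 2806/3948 = 0.710740; p₂ = N(27)/N(21) = 2578/3948 = 0.652989.
P(exactly one) = p₁(1−p₂) + (1−p₁)p₂ = 0.246635 + 0.188884 = 0.435518.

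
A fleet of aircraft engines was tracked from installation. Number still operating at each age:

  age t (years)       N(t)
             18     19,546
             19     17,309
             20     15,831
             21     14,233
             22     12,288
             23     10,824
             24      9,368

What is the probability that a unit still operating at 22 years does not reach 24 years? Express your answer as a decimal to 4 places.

0.2376

P(fail before 24 | operational at 22) = 1 − N(24)/N(22) = 1 − 9,368/12,288 = (2,920)/12,288 = 0.237630.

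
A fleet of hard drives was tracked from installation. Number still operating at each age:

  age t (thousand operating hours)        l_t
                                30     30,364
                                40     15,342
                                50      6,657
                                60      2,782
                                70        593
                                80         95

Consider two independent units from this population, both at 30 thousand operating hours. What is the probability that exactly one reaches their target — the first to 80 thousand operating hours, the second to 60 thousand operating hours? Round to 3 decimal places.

0.094

p₁ = l_80/l_30 = 95/30,364 = 0.003129; p₂ = l_60/l_30 = 2,782/30,364 = 0.091622.
P(exactly one) = p₁(1−p₂) + (1−p₁)p₂ = 0.002842 + 0.091335 = 0.094178.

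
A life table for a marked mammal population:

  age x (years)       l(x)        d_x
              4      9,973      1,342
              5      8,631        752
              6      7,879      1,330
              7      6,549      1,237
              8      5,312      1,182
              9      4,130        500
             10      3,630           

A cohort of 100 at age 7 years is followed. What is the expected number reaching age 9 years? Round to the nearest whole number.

The relevant probability is 4,130/6,549 = 0.630631.
Expected number = 100 × 0.630631 = 63.

63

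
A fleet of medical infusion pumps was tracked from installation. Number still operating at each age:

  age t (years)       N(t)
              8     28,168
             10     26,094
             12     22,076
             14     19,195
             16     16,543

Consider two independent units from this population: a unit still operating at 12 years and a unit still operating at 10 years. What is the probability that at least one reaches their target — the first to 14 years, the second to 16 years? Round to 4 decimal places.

p₁ = N(14)/N(12) = 19,195/22,076 = 0.869496; p₂ = N(16)/N(10) = 16,543/26,094 = 0.633977.
P(at least one) = 1 − (1−p₁)(1−p₂) = 1 − 0.130504 × 0.366023 = 0.952233.

0.9522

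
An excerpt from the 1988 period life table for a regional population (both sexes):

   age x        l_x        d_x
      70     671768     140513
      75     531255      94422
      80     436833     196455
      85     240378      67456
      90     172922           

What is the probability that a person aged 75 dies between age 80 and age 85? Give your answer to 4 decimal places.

This is the probability of reaching 80 but not 85, conditional on being alive at 75: (l_80 − l_85) / l_75.
= (436833 − 240378) / 531255 = 196455 / 531255 = 0.369794.

0.3698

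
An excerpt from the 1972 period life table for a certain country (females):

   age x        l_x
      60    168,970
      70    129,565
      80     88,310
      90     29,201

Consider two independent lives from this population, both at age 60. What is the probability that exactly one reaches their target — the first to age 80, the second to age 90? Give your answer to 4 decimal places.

0.5148

p₁ = l_80/l_60 = 88,310/168,970 = 0.522637; p₂ = l_90/l_60 = 29,201/168,970 = 0.172818.
P(exactly one) = p₁(1−p₂) + (1−p₁)p₂ = 0.432316 + 0.082497 = 0.514813.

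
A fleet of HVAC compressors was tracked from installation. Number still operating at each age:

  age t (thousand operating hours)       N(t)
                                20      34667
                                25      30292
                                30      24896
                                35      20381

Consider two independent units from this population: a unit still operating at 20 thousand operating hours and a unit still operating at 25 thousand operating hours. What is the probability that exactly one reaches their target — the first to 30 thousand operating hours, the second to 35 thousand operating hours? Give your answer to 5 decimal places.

p₁ = N(30)/N(20) = 24896/34667 = 0.718147; p₂ = N(35)/N(25) = 20381/30292 = 0.672818.
P(exactly one) = p₁(1−p₂) + (1−p₁)p₂ = 0.234965 + 0.189636 = 0.424601.

0.42460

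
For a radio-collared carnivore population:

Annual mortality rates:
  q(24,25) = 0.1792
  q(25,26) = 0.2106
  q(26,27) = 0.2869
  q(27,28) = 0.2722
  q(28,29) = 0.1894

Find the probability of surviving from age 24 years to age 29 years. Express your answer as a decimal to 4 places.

0.2726

P(survive 24→29) = (1 − 0.1792) × (1 − 0.2106) × (1 − 0.2869) × (1 − 0.2722) × (1 − 0.1894).
= 0.8208 × 0.7894 × 0.7131 × 0.7278 × 0.8106 = 0.272586.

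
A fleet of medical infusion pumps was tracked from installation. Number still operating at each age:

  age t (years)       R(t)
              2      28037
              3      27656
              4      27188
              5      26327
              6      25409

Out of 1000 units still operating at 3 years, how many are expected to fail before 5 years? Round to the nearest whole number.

48

The relevant probability is 1 − 26327/27656 = 0.048055.
Expected number = 1000 × 0.048055 = 48.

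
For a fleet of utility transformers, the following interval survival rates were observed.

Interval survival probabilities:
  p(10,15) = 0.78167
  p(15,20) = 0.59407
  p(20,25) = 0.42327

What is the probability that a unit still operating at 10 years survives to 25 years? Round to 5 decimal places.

0.19655

P(survive 10→25) = 0.78167 × 0.59407 × 0.42327.
= 0.196552.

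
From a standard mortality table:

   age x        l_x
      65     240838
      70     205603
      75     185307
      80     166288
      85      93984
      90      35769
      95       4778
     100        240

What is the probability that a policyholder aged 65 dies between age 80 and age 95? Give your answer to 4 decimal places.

We want 15|15q65 = (l_80 − l_95)/l_65.
This is the probability of reaching 80 but not 95, conditional on being alive at 65: (l_80 − l_95) / l_65.
= (166288 − 4778) / 240838 = 161510 / 240838 = 0.670617.

0.6706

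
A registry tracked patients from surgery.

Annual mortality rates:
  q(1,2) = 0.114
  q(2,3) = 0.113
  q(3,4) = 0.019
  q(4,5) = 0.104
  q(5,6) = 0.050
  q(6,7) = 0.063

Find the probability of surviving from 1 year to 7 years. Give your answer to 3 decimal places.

0.615

Chaining the interval survival probabilities: (1 − 0.114) × (1 − 0.113) × (1 − 0.019) × (1 − 0.104) × (1 − 0.050) × (1 − 0.063).
= 0.886 × 0.887 × 0.981 × 0.896 × 0.950 × 0.937 = 0.614890.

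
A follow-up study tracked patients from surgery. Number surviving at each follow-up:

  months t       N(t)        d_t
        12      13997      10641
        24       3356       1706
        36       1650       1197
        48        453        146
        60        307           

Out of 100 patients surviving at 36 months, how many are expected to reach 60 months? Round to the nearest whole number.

The relevant probability is 307/1650 = 0.186061.
Expected number = 100 × 0.186061 = 19.

19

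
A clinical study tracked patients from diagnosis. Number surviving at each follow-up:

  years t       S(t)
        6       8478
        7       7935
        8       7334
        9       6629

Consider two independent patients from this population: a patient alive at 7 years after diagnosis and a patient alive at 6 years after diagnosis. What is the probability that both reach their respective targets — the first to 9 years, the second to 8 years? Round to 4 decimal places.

0.7227

p₁ = S(9)/S(7) = 6629/7935 = 0.835413; p₂ = S(8)/S(6) = 7334/8478 = 0.865063.
P(both) = p₁ × p₂ = 0.835413 × 0.865063 = 0.722685.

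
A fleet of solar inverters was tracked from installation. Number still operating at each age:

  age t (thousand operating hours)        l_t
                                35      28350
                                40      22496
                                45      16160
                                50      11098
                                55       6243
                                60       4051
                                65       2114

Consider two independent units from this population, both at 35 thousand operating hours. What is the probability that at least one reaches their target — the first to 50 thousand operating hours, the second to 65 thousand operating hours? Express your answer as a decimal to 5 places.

p₁ = l_50/l_35 = 11098/28350 = 0.391464; p₂ = l_65/l_35 = 2114/28350 = 0.074568.
P(at least one) = 1 − (1−p₁)(1−p₂) = 1 − 0.608536 × 0.925432 = 0.436841.

0.43684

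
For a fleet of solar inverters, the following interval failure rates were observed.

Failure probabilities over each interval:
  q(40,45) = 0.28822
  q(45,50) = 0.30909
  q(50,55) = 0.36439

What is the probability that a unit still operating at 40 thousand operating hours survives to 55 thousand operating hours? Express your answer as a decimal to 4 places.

0.3126

P(survive 40→55) = (1 − 0.28822) × (1 − 0.30909) × (1 − 0.36439).
= 0.71178 × 0.69091 × 0.63561 = 0.312578.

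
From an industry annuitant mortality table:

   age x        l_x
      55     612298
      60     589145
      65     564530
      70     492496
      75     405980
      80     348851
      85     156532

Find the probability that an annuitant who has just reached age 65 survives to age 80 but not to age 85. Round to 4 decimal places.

We want 15|5q65 = (l_80 − l_85)/l_65.
This is the probability of reaching 80 but not 85, conditional on being alive at 65: (l_80 − l_85) / l_65.
= (348851 − 156532) / 564530 = 192319 / 564530 = 0.340671.

0.3407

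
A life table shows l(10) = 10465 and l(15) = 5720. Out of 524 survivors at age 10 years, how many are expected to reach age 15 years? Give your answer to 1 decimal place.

286.4

The relevant probability is 5720/10465 = 0.546584.
Expected number = 524 × 0.546584 = 286.4.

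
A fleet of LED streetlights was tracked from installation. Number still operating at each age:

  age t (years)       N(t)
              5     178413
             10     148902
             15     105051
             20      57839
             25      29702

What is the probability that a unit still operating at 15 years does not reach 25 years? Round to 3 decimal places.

P(fail before 25 | operational at 15) = 1 − N(25)/N(15) = 1 − 29702/105051 = (75349)/105051 = 0.717261.

0.717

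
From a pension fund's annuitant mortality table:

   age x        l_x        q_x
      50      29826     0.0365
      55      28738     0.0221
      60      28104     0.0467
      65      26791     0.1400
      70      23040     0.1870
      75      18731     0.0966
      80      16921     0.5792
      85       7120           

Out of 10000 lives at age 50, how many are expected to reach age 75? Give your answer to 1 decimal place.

The relevant probability is 18731/29826 = 0.628009.
Expected number = 10000 × 0.628009 = 6280.1.

6280.1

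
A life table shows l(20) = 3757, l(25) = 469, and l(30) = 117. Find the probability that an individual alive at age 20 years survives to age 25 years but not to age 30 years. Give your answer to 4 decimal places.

0.0937

This is the probability of reaching 25 but not 30, conditional on being alive at 20: (l(25) − l(30)) / l(20).
= (469 − 117) / 3757 = 352 / 3757 = 0.093692.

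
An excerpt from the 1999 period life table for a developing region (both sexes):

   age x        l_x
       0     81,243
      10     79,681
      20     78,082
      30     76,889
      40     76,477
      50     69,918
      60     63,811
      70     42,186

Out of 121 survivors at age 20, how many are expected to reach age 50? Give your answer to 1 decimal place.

108.3

The relevant probability is 69,918/78,082 = 0.895443.
Expected number = 121 × 0.895443 = 108.3.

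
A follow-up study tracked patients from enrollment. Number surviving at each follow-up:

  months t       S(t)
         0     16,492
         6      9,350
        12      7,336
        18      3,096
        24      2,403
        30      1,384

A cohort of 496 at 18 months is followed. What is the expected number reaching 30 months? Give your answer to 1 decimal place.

221.7

The relevant probability is 1,384/3,096 = 0.447028.
Expected number = 496 × 0.447028 = 221.7.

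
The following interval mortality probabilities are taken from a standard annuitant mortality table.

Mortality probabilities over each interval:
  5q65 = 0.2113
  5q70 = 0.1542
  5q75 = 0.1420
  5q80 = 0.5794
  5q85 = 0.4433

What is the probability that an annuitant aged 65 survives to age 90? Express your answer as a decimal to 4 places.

0.1340

25p65 = (1 − 0.2113) × (1 − 0.1542) × (1 − 0.1420) × (1 − 0.5794) × (1 − 0.4433).
= 0.7887 × 0.8458 × 0.8580 × 0.4206 × 0.5567 = 0.134016.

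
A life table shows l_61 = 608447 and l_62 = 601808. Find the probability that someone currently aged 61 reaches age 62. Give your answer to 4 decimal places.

The conditional survival probability is l_62/l_61 = 601808/608447 = 0.989089.

0.9891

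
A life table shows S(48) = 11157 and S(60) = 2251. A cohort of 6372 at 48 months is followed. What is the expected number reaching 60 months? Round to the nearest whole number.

1286

The relevant probability is 2251/11157 = 0.201757.
Expected number = 6372 × 0.201757 = 1286.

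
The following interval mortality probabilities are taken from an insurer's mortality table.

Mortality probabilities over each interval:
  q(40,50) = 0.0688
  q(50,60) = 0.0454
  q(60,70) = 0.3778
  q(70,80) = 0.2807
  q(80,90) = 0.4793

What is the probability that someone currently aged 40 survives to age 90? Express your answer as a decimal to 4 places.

0.2072

The overall survival probability is (1 − 0.0688) × (1 − 0.0454) × (1 − 0.3778) × (1 − 0.2807) × (1 − 0.4793).
= 0.9312 × 0.9546 × 0.6222 × 0.7193 × 0.5207 = 0.207153.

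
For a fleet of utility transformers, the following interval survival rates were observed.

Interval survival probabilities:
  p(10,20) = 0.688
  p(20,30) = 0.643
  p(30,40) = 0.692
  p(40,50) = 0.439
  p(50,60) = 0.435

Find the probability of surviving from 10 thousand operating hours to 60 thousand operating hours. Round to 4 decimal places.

0.0585

P(survive 10→60) = 0.688 × 0.643 × 0.692 × 0.439 × 0.435.
= 0.058460.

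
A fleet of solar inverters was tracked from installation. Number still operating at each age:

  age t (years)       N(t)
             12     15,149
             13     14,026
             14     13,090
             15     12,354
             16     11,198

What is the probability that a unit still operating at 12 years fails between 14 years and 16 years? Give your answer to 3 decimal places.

0.125

This is the probability of reaching 14 but not 16, conditional on being operational at 12: (N(14) − N(16)) / N(12).
= (13,090 − 11,198) / 15,149 = 1,892 / 15,149 = 0.124893.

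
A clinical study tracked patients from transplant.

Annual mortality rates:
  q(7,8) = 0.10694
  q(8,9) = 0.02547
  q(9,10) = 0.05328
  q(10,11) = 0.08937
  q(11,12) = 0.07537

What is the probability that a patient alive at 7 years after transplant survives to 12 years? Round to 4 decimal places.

0.6938

P(survive 7→12) = (1 − 0.10694) × (1 − 0.02547) × (1 − 0.05328) × (1 − 0.08937) × (1 − 0.07537).
= 0.89306 × 0.97453 × 0.94672 × 0.91063 × 0.92463 = 0.693757.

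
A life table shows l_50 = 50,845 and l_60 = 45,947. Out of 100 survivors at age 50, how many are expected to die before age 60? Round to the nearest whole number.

10

The relevant probability is 1 − 45,947/50,845 = 0.096332.
Expected number = 100 × 0.096332 = 10.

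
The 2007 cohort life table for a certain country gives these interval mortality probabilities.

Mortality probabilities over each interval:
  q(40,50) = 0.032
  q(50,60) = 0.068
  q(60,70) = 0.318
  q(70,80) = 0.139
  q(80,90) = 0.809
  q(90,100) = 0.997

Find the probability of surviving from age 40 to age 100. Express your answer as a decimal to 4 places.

P(survive 40→100) = (1 − 0.032) × (1 − 0.068) × (1 − 0.318) × (1 − 0.139) × (1 − 0.809) × (1 − 0.997).
= 0.968 × 0.932 × 0.682 × 0.861 × 0.191 × 0.003 = 0.000304.

0.0003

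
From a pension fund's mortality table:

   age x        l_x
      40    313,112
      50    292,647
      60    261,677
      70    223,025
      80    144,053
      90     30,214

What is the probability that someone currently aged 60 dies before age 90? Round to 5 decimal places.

P(die before 90 | alive at 60) = 1 − l_90/l_60 = 1 − 30,214/261,677 = (231,463)/261,677 = 0.884537.

0.88454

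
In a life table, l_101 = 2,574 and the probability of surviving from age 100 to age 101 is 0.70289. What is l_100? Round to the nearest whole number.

3662

l_100 = l_101 / p = 2,574 / 0.70289 = 3662.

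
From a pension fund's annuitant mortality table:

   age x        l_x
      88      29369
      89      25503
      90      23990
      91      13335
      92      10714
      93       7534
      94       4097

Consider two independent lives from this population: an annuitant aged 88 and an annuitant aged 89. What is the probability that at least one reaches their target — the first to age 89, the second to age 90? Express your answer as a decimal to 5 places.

0.99219

p₁ = l_89/l_88 = 25503/29369 = 0.868365; p₂ = l_90/l_89 = 23990/25503 = 0.940674.
P(at least one) = 1 − (1−p₁)(1−p₂) = 1 − 0.131635 × 0.059326 = 0.992191.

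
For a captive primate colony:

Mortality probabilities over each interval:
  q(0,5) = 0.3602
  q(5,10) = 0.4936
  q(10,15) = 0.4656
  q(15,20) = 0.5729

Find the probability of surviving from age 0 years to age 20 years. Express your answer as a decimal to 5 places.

The overall survival probability is (1 − 0.3602) × (1 − 0.4936) × (1 − 0.4656) × (1 − 0.5729).
= 0.6398 × 0.5064 × 0.5344 × 0.4271 = 0.073949.

0.07395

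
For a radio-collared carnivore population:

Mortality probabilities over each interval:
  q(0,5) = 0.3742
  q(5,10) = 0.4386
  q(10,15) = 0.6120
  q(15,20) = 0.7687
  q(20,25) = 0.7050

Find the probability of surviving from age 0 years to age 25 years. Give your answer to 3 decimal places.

0.009

Survival from 0 to 25 is the product of surviving each interval: (1 − 0.3742) × (1 − 0.4386) × (1 − 0.6120) × (1 − 0.7687) × (1 − 0.7050).
= 0.6258 × 0.5614 × 0.3880 × 0.2313 × 0.2950 = 0.009301.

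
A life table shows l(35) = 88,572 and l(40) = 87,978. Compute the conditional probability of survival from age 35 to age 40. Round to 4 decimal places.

0.9933

The conditional survival probability is l(40)/l(35) = 87,978/88,572 = 0.993294.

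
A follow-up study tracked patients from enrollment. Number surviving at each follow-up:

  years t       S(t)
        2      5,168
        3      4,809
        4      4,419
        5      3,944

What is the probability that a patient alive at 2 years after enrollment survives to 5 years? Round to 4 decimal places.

0.7632

The conditional survival probability is S(5)/S(2) = 3,944/5,168 = 0.763158.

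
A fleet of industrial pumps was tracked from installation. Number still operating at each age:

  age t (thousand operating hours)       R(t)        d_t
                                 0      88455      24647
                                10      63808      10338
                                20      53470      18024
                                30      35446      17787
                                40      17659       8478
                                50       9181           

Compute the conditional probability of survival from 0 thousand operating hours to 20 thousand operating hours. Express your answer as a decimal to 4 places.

0.6045

The conditional survival probability is R(20)/R(0) = 53470/88455 = 0.604488.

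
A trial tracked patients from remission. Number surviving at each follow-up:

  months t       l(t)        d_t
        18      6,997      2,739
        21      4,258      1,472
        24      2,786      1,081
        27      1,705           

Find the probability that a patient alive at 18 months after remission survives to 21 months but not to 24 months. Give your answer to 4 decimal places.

This is the probability of reaching 21 but not 24, conditional on being alive at 18: (l(21) − l(24)) / l(18).
= (4,258 − 2,786) / 6,997 = 1,472 / 6,997 = 0.210376.

0.2104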